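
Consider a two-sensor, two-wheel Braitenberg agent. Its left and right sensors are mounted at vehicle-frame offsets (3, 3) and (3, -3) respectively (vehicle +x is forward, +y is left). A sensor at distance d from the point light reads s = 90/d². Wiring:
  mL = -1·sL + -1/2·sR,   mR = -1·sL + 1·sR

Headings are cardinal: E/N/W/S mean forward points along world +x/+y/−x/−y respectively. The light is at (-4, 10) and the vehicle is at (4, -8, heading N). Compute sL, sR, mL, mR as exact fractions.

left sensor world pos  = (1, -5); dL² = 250
right sensor world pos = (7, -5); dR² = 346
sL = 90/250 = 9/25
sR = 90/346 = 45/173
mL = -1·sL + -1/2·sR = -4239/8650
mR = -1·sL + 1·sR = -432/4325

9/25 45/173 -4239/8650 -432/4325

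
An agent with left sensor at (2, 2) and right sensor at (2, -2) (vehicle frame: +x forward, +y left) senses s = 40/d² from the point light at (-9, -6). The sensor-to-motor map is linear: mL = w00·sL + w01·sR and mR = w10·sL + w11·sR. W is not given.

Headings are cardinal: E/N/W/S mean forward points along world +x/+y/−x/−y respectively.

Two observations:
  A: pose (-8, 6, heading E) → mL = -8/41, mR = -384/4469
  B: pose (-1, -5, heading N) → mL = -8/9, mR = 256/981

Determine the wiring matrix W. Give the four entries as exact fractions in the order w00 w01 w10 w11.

-1 0 1/2 -1/2

obs A: pose=(-8,6,E) → sL=8/41, sR=40/109, mL=-8/41, mR=-384/4469
obs B: pose=(-1,-5,N) → sL=8/9, sR=40/109, mL=-8/9, mR=256/981
sensor matrix S = [[8/41, 40/109], [8/9, 40/109]]; det S = -10240/40221
solve [mL_A; mL_B] = S·[w00; w01] and [mR_A; mR_B] = S·[w10; w11]:
  w00 = -1, w01 = 0, w10 = 1/2, w11 = -1/2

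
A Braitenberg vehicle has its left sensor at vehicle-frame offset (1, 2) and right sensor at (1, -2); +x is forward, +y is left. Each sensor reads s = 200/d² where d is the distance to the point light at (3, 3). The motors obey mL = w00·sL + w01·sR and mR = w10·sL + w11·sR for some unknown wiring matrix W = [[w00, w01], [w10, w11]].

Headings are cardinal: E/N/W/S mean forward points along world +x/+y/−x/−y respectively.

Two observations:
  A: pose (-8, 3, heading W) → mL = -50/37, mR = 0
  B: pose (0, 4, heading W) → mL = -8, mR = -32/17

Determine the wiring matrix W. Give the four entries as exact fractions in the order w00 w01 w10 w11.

0 -1 -1/2 1/2

obs A: pose=(-8,3,W) → sL=50/37, sR=50/37, mL=-50/37, mR=0
obs B: pose=(0,4,W) → sL=200/17, sR=8, mL=-8, mR=-32/17
sensor matrix S = [[50/37, 50/37], [200/17, 8]]; det S = -3200/629
solve [mL_A; mL_B] = S·[w00; w01] and [mR_A; mR_B] = S·[w10; w11]:
  w00 = 0, w01 = -1, w10 = -1/2, w11 = 1/2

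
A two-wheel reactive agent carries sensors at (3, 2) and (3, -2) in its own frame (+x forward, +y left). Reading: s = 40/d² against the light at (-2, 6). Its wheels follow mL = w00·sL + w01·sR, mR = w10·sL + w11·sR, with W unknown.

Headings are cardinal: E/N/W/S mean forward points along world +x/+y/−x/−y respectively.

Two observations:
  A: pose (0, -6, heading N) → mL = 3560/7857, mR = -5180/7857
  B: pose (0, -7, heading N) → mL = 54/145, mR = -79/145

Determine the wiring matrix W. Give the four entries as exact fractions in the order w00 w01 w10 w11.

1/2 1/2 -1/2 -1

obs A: pose=(0,-6,N) → sL=40/81, sR=40/97, mL=3560/7857, mR=-5180/7857
obs B: pose=(0,-7,N) → sL=2/5, sR=10/29, mL=54/145, mR=-79/145
sensor matrix S = [[40/81, 40/97], [2/5, 10/29]]; det S = 1216/227853
solve [mL_A; mL_B] = S·[w00; w01] and [mR_A; mR_B] = S·[w10; w11]:
  w00 = 1/2, w01 = 1/2, w10 = -1/2, w11 = -1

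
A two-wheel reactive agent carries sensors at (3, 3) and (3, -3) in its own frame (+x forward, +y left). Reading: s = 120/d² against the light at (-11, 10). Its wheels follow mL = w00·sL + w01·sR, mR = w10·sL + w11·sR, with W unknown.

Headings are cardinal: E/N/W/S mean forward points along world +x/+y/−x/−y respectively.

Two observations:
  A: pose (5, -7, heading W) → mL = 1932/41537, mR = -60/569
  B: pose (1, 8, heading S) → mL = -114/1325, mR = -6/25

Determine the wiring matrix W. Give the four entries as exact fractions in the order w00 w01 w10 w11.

obs A: pose=(5,-7,W) → sL=120/569, sR=24/73, mL=1932/41537, mR=-60/569
obs B: pose=(1,8,S) → sL=12/25, sR=60/53, mL=-114/1325, mR=-6/25
sensor matrix S = [[120/569, 24/73], [12/25, 60/53]]; det S = 4454784/55036525
solve [mL_A; mL_B] = S·[w00; w01] and [mR_A; mR_B] = S·[w10; w11]:
  w00 = 1, w01 = -1/2, w10 = -1/2, w11 = 0

1 -1/2 -1/2 0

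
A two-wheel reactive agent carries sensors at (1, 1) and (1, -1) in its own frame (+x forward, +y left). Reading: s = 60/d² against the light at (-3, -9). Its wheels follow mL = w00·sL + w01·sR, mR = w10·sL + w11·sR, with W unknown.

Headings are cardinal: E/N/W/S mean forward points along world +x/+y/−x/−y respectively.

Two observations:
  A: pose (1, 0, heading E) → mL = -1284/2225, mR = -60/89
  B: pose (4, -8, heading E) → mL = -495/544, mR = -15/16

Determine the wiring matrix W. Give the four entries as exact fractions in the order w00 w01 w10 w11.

obs A: pose=(1,0,E) → sL=12/25, sR=60/89, mL=-1284/2225, mR=-60/89
obs B: pose=(4,-8,E) → sL=15/17, sR=15/16, mL=-495/544, mR=-15/16
sensor matrix S = [[12/25, 60/89], [15/17, 15/16]]; det S = -4383/30260
solve [mL_A; mL_B] = S·[w00; w01] and [mR_A; mR_B] = S·[w10; w11]:
  w00 = -1/2, w01 = -1/2, w10 = 0, w11 = -1

-1/2 -1/2 0 -1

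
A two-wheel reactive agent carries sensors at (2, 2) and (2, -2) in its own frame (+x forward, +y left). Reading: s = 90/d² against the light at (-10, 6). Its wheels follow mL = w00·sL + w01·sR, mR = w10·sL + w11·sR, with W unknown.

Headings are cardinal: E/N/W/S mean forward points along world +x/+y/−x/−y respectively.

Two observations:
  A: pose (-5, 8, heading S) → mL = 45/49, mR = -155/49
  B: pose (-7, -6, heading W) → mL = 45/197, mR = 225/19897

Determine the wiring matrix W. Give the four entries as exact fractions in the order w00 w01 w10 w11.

1/2 0 1 -1/2

obs A: pose=(-5,8,S) → sL=90/49, sR=10, mL=45/49, mR=-155/49
obs B: pose=(-7,-6,W) → sL=90/197, sR=90/101, mL=45/197, mR=225/19897
sensor matrix S = [[90/49, 10], [90/197, 90/101]]; det S = -2858400/974953
solve [mL_A; mL_B] = S·[w00; w01] and [mR_A; mR_B] = S·[w10; w11]:
  w00 = 1/2, w01 = 0, w10 = 1, w11 = -1/2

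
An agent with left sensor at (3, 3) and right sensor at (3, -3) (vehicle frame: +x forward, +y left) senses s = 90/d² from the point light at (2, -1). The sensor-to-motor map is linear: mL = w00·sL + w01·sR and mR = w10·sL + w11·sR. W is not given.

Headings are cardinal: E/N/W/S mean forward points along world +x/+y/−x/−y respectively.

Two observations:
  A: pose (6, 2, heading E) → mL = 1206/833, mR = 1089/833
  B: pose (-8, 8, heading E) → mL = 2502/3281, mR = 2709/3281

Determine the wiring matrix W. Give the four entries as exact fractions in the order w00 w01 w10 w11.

1/2 1/2 -1/2 1

obs A: pose=(6,2,E) → sL=18/17, sR=90/49, mL=1206/833, mR=1089/833
obs B: pose=(-8,8,E) → sL=90/193, sR=18/17, mL=2502/3281, mR=2709/3281
sensor matrix S = [[18/17, 90/49], [90/193, 18/17]]; det S = 723168/2733073
solve [mL_A; mL_B] = S·[w00; w01] and [mR_A; mR_B] = S·[w10; w11]:
  w00 = 1/2, w01 = 1/2, w10 = -1/2, w11 = 1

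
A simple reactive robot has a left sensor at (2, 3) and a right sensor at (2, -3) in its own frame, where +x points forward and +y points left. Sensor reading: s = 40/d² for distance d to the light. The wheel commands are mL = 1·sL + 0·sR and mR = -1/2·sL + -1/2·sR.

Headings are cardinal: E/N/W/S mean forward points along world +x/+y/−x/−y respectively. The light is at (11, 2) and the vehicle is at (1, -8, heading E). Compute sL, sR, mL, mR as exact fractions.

40/113 40/233 40/113 -6920/26329

left sensor world pos  = (3, -5); dL² = 113
right sensor world pos = (3, -11); dR² = 233
sL = 40/113 = 40/113
sR = 40/233 = 40/233
mL = 1·sL + 0·sR = 40/113
mR = -1/2·sL + -1/2·sR = -6920/26329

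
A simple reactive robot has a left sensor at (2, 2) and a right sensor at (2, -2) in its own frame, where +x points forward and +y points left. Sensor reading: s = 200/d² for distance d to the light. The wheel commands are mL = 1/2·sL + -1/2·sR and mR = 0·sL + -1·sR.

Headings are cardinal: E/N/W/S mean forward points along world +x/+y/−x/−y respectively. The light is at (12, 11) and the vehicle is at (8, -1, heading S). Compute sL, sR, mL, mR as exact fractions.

left sensor world pos  = (10, -3); dL² = 200
right sensor world pos = (6, -3); dR² = 232
sL = 200/200 = 1
sR = 200/232 = 25/29
mL = 1/2·sL + -1/2·sR = 2/29
mR = 0·sL + -1·sR = -25/29

1 25/29 2/29 -25/29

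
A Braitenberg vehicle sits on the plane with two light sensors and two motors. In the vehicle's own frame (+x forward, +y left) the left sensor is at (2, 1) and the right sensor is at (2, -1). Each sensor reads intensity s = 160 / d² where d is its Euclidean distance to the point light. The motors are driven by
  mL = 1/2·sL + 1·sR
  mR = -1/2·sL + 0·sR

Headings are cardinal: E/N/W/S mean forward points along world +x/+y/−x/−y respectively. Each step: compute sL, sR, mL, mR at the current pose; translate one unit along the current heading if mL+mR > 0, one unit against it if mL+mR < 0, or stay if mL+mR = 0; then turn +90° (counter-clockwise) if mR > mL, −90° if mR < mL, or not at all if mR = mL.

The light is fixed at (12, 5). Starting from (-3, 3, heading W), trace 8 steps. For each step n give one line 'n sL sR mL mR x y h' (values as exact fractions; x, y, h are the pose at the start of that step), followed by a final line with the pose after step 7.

n=0: pose=(-3,3,W); sL=80/149, sR=16/29; mL=3544/4321, mR=-40/149; mL+mR=16/29 → advance +1; mR−mL=-4704/4321 → turn -1·90°
n=1: pose=(-4,3,N); sL=160/289, sR=32/45; mL=12848/13005, mR=-80/289; mL+mR=32/45 → advance +1; mR−mL=-16448/13005 → turn -1·90°
n=2: pose=(-4,4,E); sL=40/49, sR=4/5; mL=296/245, mR=-20/49; mL+mR=4/5 → advance +1; mR−mL=-396/245 → turn -1·90°
n=3: pose=(-3,4,S); sL=32/41, sR=32/53; mL=2160/2173, mR=-16/41; mL+mR=32/53 → advance +1; mR−mL=-3008/2173 → turn -1·90°
n=4: pose=(-3,3,W); sL=80/149, sR=16/29; mL=3544/4321, mR=-40/149; mL+mR=16/29 → advance +1; mR−mL=-4704/4321 → turn -1·90°
n=5: pose=(-4,3,N); sL=160/289, sR=32/45; mL=12848/13005, mR=-80/289; mL+mR=32/45 → advance +1; mR−mL=-16448/13005 → turn -1·90°
n=6: pose=(-4,4,E); sL=40/49, sR=4/5; mL=296/245, mR=-20/49; mL+mR=4/5 → advance +1; mR−mL=-396/245 → turn -1·90°
n=7: pose=(-3,4,S); sL=32/41, sR=32/53; mL=2160/2173, mR=-16/41; mL+mR=32/53 → advance +1; mR−mL=-3008/2173 → turn -1·90°

0 80/149 16/29 3544/4321 -40/149 -3 3 W
1 160/289 32/45 12848/13005 -80/289 -4 3 N
2 40/49 4/5 296/245 -20/49 -4 4 E
3 32/41 32/53 2160/2173 -16/41 -3 4 S
4 80/149 16/29 3544/4321 -40/149 -3 3 W
5 160/289 32/45 12848/13005 -80/289 -4 3 N
6 40/49 4/5 296/245 -20/49 -4 4 E
7 32/41 32/53 2160/2173 -16/41 -3 4 S
final -3 3 W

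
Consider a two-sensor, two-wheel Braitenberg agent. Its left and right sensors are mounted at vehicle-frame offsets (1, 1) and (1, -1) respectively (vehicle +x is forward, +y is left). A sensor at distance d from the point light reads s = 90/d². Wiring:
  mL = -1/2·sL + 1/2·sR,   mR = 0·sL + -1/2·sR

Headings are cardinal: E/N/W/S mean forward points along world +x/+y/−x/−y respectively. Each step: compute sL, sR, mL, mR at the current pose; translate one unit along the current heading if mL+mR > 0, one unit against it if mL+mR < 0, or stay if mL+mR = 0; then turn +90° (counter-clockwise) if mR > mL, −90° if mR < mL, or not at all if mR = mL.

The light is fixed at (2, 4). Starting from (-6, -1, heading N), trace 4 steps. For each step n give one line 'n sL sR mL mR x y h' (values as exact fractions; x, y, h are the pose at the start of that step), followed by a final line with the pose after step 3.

0 90/97 18/13 288/1261 -9/13 -6 -1 N
1 45/37 45/49 -270/1813 -45/98 -6 -2 E
2 90/113 90/149 -1620/16837 -45/149 -7 -2 S
3 45/68 45/58 225/3944 -45/116 -7 -1 W
final -6 -1 N

n=0: pose=(-6,-1,N); sL=90/97, sR=18/13; mL=288/1261, mR=-9/13; mL+mR=-45/97 → advance -1; mR−mL=-1161/1261 → turn -1·90°
n=1: pose=(-6,-2,E); sL=45/37, sR=45/49; mL=-270/1813, mR=-45/98; mL+mR=-45/74 → advance -1; mR−mL=-1125/3626 → turn -1·90°
n=2: pose=(-7,-2,S); sL=90/113, sR=90/149; mL=-1620/16837, mR=-45/149; mL+mR=-45/113 → advance -1; mR−mL=-3465/16837 → turn -1·90°
n=3: pose=(-7,-1,W); sL=45/68, sR=45/58; mL=225/3944, mR=-45/116; mL+mR=-45/136 → advance -1; mR−mL=-1755/3944 → turn -1·90°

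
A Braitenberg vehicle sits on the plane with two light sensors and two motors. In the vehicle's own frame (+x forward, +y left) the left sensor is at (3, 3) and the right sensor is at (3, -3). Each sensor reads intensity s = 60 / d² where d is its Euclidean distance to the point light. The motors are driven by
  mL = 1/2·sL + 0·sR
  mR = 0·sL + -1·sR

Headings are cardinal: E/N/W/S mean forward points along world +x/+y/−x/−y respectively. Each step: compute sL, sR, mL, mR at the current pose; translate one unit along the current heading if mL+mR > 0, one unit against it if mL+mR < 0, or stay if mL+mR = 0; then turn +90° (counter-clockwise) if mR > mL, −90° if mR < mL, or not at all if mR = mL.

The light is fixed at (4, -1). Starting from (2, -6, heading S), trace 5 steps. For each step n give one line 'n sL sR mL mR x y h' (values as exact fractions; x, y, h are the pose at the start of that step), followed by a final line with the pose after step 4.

n=0: pose=(2,-6,S); sL=12/13, sR=60/89; mL=6/13, mR=-60/89; mL+mR=-246/1157 → advance -1; mR−mL=-1314/1157 → turn -1·90°
n=1: pose=(2,-5,W); sL=30/37, sR=30/13; mL=15/37, mR=-30/13; mL+mR=-915/481 → advance -1; mR−mL=-1305/481 → turn -1·90°
n=2: pose=(3,-5,N); sL=60/17, sR=12; mL=30/17, mR=-12; mL+mR=-174/17 → advance -1; mR−mL=-234/17 → turn -1·90°
n=3: pose=(3,-6,E); sL=15/2, sR=15/17; mL=15/4, mR=-15/17; mL+mR=195/68 → advance +1; mR−mL=-315/68 → turn -1·90°
n=4: pose=(4,-6,S); sL=60/73, sR=60/73; mL=30/73, mR=-60/73; mL+mR=-30/73 → advance -1; mR−mL=-90/73 → turn -1·90°

0 12/13 60/89 6/13 -60/89 2 -6 S
1 30/37 30/13 15/37 -30/13 2 -5 W
2 60/17 12 30/17 -12 3 -5 N
3 15/2 15/17 15/4 -15/17 3 -6 E
4 60/73 60/73 30/73 -60/73 4 -6 S
final 4 -5 W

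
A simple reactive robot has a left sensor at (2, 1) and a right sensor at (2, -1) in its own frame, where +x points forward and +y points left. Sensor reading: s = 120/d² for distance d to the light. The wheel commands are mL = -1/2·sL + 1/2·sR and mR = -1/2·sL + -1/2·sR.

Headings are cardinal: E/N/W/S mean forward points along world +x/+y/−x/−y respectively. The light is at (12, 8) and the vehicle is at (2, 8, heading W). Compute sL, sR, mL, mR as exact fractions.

24/29 24/29 0 -24/29

left sensor world pos  = (0, 7); dL² = 145
right sensor world pos = (0, 9); dR² = 145
sL = 120/145 = 24/29
sR = 120/145 = 24/29
mL = -1/2·sL + 1/2·sR = 0
mR = -1/2·sL + -1/2·sR = -24/29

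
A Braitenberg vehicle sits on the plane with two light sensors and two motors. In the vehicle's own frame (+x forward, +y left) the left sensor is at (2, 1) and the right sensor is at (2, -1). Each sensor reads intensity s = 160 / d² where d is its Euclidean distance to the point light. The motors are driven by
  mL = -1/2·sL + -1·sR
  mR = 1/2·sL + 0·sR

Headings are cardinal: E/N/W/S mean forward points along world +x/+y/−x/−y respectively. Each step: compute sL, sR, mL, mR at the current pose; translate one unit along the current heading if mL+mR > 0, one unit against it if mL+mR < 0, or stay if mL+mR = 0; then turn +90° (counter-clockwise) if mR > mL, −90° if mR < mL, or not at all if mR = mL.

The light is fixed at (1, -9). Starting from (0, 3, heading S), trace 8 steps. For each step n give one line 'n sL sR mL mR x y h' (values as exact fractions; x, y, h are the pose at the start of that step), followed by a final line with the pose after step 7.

n=0: pose=(0,3,S); sL=8/5, sR=20/13; mL=-152/65, mR=4/5; mL+mR=-20/13 → advance -1; mR−mL=204/65 → turn +1·90°
n=1: pose=(0,4,E); sL=160/197, sR=32/29; mL=-8624/5713, mR=80/197; mL+mR=-32/29 → advance -1; mR−mL=10944/5713 → turn +1·90°
n=2: pose=(-1,4,N); sL=80/117, sR=80/113; mL=-13880/13221, mR=40/117; mL+mR=-80/113 → advance -1; mR−mL=18400/13221 → turn +1·90°
n=3: pose=(-1,3,W); sL=160/137, sR=32/37; mL=-7344/5069, mR=80/137; mL+mR=-32/37 → advance -1; mR−mL=10304/5069 → turn +1·90°
n=4: pose=(0,3,S); sL=8/5, sR=20/13; mL=-152/65, mR=4/5; mL+mR=-20/13 → advance -1; mR−mL=204/65 → turn +1·90°
n=5: pose=(0,4,E); sL=160/197, sR=32/29; mL=-8624/5713, mR=80/197; mL+mR=-32/29 → advance -1; mR−mL=10944/5713 → turn +1·90°
n=6: pose=(-1,4,N); sL=80/117, sR=80/113; mL=-13880/13221, mR=40/117; mL+mR=-80/113 → advance -1; mR−mL=18400/13221 → turn +1·90°
n=7: pose=(-1,3,W); sL=160/137, sR=32/37; mL=-7344/5069, mR=80/137; mL+mR=-32/37 → advance -1; mR−mL=10304/5069 → turn +1·90°

0 8/5 20/13 -152/65 4/5 0 3 S
1 160/197 32/29 -8624/5713 80/197 0 4 E
2 80/117 80/113 -13880/13221 40/117 -1 4 N
3 160/137 32/37 -7344/5069 80/137 -1 3 W
4 8/5 20/13 -152/65 4/5 0 3 S
5 160/197 32/29 -8624/5713 80/197 0 4 E
6 80/117 80/113 -13880/13221 40/117 -1 4 N
7 160/137 32/37 -7344/5069 80/137 -1 3 W
final 0 3 S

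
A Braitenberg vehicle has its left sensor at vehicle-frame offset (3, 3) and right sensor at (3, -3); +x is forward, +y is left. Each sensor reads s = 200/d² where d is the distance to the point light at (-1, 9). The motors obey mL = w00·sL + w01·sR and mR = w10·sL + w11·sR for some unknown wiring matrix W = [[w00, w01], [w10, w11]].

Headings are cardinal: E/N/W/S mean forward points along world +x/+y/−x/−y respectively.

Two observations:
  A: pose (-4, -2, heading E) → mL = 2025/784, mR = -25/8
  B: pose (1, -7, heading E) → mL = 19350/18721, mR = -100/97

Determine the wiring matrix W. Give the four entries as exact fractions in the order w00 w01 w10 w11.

1/2 1 -1 0

obs A: pose=(-4,-2,E) → sL=25/8, sR=50/49, mL=2025/784, mR=-25/8
obs B: pose=(1,-7,E) → sL=100/97, sR=100/193, mL=19350/18721, mR=-100/97
sensor matrix S = [[25/8, 50/49], [100/97, 100/193]]; det S = 1040625/1834658
solve [mL_A; mL_B] = S·[w00; w01] and [mR_A; mR_B] = S·[w10; w11]:
  w00 = 1/2, w01 = 1, w10 = -1, w11 = 0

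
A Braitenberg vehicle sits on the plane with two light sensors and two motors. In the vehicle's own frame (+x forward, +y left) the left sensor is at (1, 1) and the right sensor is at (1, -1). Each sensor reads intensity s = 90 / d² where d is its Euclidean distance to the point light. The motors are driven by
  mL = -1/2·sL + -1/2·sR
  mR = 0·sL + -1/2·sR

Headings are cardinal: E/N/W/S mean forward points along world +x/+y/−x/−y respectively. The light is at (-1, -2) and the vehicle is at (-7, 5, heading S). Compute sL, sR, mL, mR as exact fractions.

left sensor world pos  = (-6, 4); dL² = 61
right sensor world pos = (-8, 4); dR² = 85
sL = 90/61 = 90/61
sR = 90/85 = 18/17
mL = -1/2·sL + -1/2·sR = -1314/1037
mR = 0·sL + -1/2·sR = -9/17

90/61 18/17 -1314/1037 -9/17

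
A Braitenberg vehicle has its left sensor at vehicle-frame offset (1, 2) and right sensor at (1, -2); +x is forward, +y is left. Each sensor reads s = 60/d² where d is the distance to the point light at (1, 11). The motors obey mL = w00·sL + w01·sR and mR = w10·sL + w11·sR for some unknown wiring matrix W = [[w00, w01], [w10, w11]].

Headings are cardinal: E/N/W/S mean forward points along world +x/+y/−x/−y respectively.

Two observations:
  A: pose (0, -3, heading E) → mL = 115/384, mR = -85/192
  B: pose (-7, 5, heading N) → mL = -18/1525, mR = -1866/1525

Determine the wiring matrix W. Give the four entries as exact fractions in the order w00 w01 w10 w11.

obs A: pose=(0,-3,E) → sL=5/12, sR=15/64, mL=115/384, mR=-85/192
obs B: pose=(-7,5,N) → sL=12/25, sR=60/61, mL=-18/1525, mR=-1866/1525
sensor matrix S = [[5/12, 15/64], [12/25, 60/61]]; det S = 1451/4880
solve [mL_A; mL_B] = S·[w00; w01] and [mR_A; mR_B] = S·[w10; w11]:
  w00 = 1, w01 = -1/2, w10 = -1/2, w11 = -1

1 -1/2 -1/2 -1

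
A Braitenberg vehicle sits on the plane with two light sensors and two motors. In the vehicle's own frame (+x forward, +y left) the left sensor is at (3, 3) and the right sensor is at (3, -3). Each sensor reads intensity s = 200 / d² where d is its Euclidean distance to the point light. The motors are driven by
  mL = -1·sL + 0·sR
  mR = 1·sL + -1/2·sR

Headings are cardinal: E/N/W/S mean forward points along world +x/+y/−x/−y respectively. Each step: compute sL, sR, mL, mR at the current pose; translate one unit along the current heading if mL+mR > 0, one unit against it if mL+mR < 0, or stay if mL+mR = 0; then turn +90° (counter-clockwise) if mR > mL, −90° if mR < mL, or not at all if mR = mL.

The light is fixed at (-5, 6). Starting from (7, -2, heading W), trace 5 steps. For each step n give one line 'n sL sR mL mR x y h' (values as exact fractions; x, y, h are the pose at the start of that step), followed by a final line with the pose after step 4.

n=0: pose=(7,-2,W); sL=100/101, sR=100/53; mL=-100/101, mR=250/5353; mL+mR=-50/53 → advance -1; mR−mL=5550/5353 → turn +1·90°
n=1: pose=(8,-2,S); sL=200/377, sR=200/221; mL=-200/377, mR=500/6409; mL+mR=-100/221 → advance -1; mR−mL=300/493 → turn +1·90°
n=2: pose=(8,-1,E); sL=25/34, sR=50/89; mL=-25/34, mR=1375/3026; mL+mR=-25/89 → advance -1; mR−mL=1800/1513 → turn +1·90°
n=3: pose=(7,-1,N); sL=200/97, sR=200/241; mL=-200/97, mR=38500/23377; mL+mR=-100/241 → advance -1; mR−mL=86700/23377 → turn +1·90°
n=4: pose=(7,-2,W); sL=100/101, sR=100/53; mL=-100/101, mR=250/5353; mL+mR=-50/53 → advance -1; mR−mL=5550/5353 → turn +1·90°

0 100/101 100/53 -100/101 250/5353 7 -2 W
1 200/377 200/221 -200/377 500/6409 8 -2 S
2 25/34 50/89 -25/34 1375/3026 8 -1 E
3 200/97 200/241 -200/97 38500/23377 7 -1 N
4 100/101 100/53 -100/101 250/5353 7 -2 W
final 8 -2 S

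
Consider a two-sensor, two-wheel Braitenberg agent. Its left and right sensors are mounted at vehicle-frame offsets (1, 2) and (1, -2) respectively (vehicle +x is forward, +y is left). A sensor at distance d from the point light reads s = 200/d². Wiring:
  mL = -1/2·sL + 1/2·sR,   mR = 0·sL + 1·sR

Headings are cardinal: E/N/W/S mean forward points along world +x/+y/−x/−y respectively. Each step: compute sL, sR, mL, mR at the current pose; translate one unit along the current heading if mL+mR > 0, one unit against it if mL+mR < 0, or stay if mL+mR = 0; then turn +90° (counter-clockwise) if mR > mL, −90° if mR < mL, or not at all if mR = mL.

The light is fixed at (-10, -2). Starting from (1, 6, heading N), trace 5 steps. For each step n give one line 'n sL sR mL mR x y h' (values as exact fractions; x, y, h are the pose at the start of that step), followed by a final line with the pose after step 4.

n=0: pose=(1,6,N); sL=100/81, sR=4/5; mL=-88/405, mR=4/5; mL+mR=236/405 → advance +1; mR−mL=412/405 → turn +1·90°
n=1: pose=(1,7,W); sL=200/149, sR=200/221; mL=-7200/32929, mR=200/221; mL+mR=22600/32929 → advance +1; mR−mL=37000/32929 → turn +1·90°
n=2: pose=(0,7,S); sL=25/26, sR=25/16; mL=125/416, mR=25/16; mL+mR=775/416 → advance +1; mR−mL=525/416 → turn +1·90°
n=3: pose=(0,6,E); sL=200/221, sR=200/157; mL=6400/34697, mR=200/157; mL+mR=50600/34697 → advance +1; mR−mL=37800/34697 → turn +1·90°
n=4: pose=(1,6,N); sL=100/81, sR=4/5; mL=-88/405, mR=4/5; mL+mR=236/405 → advance +1; mR−mL=412/405 → turn +1·90°

0 100/81 4/5 -88/405 4/5 1 6 N
1 200/149 200/221 -7200/32929 200/221 1 7 W
2 25/26 25/16 125/416 25/16 0 7 S
3 200/221 200/157 6400/34697 200/157 0 6 E
4 100/81 4/5 -88/405 4/5 1 6 N
final 1 7 W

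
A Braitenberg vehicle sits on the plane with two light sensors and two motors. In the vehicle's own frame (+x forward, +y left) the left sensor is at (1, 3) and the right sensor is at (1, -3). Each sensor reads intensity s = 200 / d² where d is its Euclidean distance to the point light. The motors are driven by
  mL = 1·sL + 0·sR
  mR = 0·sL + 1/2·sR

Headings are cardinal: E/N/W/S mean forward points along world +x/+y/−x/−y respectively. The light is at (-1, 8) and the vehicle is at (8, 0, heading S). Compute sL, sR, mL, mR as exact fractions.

left sensor world pos  = (11, -1); dL² = 225
right sensor world pos = (5, -1); dR² = 117
sL = 200/225 = 8/9
sR = 200/117 = 200/117
mL = 1·sL + 0·sR = 8/9
mR = 0·sL + 1/2·sR = 100/117

8/9 200/117 8/9 100/117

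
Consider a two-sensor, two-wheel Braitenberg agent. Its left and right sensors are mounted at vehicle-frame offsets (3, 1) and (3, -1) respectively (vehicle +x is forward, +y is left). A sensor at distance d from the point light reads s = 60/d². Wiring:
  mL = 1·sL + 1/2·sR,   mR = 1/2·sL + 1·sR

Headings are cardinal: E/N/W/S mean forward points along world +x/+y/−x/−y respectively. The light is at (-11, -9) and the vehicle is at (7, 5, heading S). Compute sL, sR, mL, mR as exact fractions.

30/241 6/41 1953/9881 2061/9881

left sensor world pos  = (8, 2); dL² = 482
right sensor world pos = (6, 2); dR² = 410
sL = 60/482 = 30/241
sR = 60/410 = 6/41
mL = 1·sL + 1/2·sR = 1953/9881
mR = 1/2·sL + 1·sR = 2061/9881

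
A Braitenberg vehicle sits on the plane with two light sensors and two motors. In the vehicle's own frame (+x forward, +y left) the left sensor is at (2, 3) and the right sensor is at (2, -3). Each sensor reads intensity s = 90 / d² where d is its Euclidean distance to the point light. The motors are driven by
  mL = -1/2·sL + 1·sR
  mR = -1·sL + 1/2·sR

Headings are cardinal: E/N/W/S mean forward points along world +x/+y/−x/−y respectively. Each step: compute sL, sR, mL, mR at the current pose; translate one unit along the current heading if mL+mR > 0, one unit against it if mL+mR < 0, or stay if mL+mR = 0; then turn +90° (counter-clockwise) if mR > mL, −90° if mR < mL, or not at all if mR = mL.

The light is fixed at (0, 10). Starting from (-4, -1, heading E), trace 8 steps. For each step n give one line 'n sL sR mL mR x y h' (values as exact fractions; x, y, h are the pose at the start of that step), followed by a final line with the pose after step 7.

n=0: pose=(-4,-1,E); sL=45/34, sR=9/20; mL=-18/85, mR=-747/680; mL+mR=-891/680 → advance -1; mR−mL=-603/680 → turn -1·90°
n=1: pose=(-5,-1,S); sL=90/173, sR=90/233; mL=5085/40309, mR=-13185/40309; mL+mR=-8100/40309 → advance -1; mR−mL=-18270/40309 → turn -1·90°
n=2: pose=(-5,0,W); sL=45/109, sR=45/49; mL=7605/10682, mR=495/10682; mL+mR=4050/5341 → advance +1; mR−mL=-3555/5341 → turn -1·90°
n=3: pose=(-6,0,N); sL=18/29, sR=90/73; mL=1953/2117, mR=-9/2117; mL+mR=1944/2117 → advance +1; mR−mL=-1962/2117 → turn -1·90°
n=4: pose=(-6,1,E); sL=45/26, sR=9/16; mL=-63/208, mR=-603/416; mL+mR=-729/416 → advance -1; mR−mL=-477/416 → turn -1·90°
n=5: pose=(-7,1,S); sL=90/137, sR=90/221; mL=2385/30277, mR=-13725/30277; mL+mR=-11340/30277 → advance -1; mR−mL=-16110/30277 → turn -1·90°
n=6: pose=(-7,2,W); sL=45/101, sR=45/53; mL=6705/10706, mR=-225/10706; mL+mR=3240/5353 → advance +1; mR−mL=-3465/5353 → turn -1·90°
n=7: pose=(-8,2,N); sL=90/157, sR=90/61; mL=11385/9577, mR=1575/9577; mL+mR=12960/9577 → advance +1; mR−mL=-9810/9577 → turn -1·90°

0 45/34 9/20 -18/85 -747/680 -4 -1 E
1 90/173 90/233 5085/40309 -13185/40309 -5 -1 S
2 45/109 45/49 7605/10682 495/10682 -5 0 W
3 18/29 90/73 1953/2117 -9/2117 -6 0 N
4 45/26 9/16 -63/208 -603/416 -6 1 E
5 90/137 90/221 2385/30277 -13725/30277 -7 1 S
6 45/101 45/53 6705/10706 -225/10706 -7 2 W
7 90/157 90/61 11385/9577 1575/9577 -8 2 N
final -8 3 E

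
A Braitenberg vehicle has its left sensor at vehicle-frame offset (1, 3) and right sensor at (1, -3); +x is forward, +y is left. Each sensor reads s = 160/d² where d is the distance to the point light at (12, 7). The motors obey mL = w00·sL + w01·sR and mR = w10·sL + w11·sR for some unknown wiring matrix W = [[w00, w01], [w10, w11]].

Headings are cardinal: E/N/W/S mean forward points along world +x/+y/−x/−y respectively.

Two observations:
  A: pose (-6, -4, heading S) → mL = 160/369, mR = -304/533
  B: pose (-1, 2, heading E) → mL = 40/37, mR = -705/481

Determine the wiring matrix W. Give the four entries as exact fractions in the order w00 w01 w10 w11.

1 0 -1 -1/2

obs A: pose=(-6,-4,S) → sL=160/369, sR=32/117, mL=160/369, mR=-304/533
obs B: pose=(-1,2,E) → sL=40/37, sR=10/13, mL=40/37, mR=-705/481
sensor matrix S = [[160/369, 32/117], [40/37, 10/13]]; det S = 2240/59163
solve [mL_A; mL_B] = S·[w00; w01] and [mR_A; mR_B] = S·[w10; w11]:
  w00 = 1, w01 = 0, w10 = -1, w11 = -1/2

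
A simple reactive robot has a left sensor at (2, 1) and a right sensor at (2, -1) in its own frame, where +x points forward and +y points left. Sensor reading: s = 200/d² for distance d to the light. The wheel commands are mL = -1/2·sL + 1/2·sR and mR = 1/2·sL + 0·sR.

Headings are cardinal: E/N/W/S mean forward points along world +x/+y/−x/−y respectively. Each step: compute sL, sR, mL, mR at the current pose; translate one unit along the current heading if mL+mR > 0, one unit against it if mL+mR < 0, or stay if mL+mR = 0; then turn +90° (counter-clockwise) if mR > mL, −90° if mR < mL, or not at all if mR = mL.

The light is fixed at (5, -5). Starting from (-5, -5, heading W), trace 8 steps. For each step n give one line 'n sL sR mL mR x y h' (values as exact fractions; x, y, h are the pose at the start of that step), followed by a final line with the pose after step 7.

n=0: pose=(-5,-5,W); sL=40/29, sR=40/29; mL=0, mR=20/29; mL+mR=20/29 → advance +1; mR−mL=20/29 → turn +1·90°
n=1: pose=(-6,-5,S); sL=25/13, sR=50/37; mL=-275/962, mR=25/26; mL+mR=25/37 → advance +1; mR−mL=600/481 → turn +1·90°
n=2: pose=(-6,-6,E); sL=200/81, sR=40/17; mL=-80/1377, mR=100/81; mL+mR=20/17 → advance +1; mR−mL=1780/1377 → turn +1·90°
n=3: pose=(-5,-6,N); sL=100/61, sR=100/41; mL=1000/2501, mR=50/61; mL+mR=50/41 → advance +1; mR−mL=1050/2501 → turn +1·90°
n=4: pose=(-5,-5,W); sL=40/29, sR=40/29; mL=0, mR=20/29; mL+mR=20/29 → advance +1; mR−mL=20/29 → turn +1·90°
n=5: pose=(-6,-5,S); sL=25/13, sR=50/37; mL=-275/962, mR=25/26; mL+mR=25/37 → advance +1; mR−mL=600/481 → turn +1·90°
n=6: pose=(-6,-6,E); sL=200/81, sR=40/17; mL=-80/1377, mR=100/81; mL+mR=20/17 → advance +1; mR−mL=1780/1377 → turn +1·90°
n=7: pose=(-5,-6,N); sL=100/61, sR=100/41; mL=1000/2501, mR=50/61; mL+mR=50/41 → advance +1; mR−mL=1050/2501 → turn +1·90°

0 40/29 40/29 0 20/29 -5 -5 W
1 25/13 50/37 -275/962 25/26 -6 -5 S
2 200/81 40/17 -80/1377 100/81 -6 -6 E
3 100/61 100/41 1000/2501 50/61 -5 -6 N
4 40/29 40/29 0 20/29 -5 -5 W
5 25/13 50/37 -275/962 25/26 -6 -5 S
6 200/81 40/17 -80/1377 100/81 -6 -6 E
7 100/61 100/41 1000/2501 50/61 -5 -6 N
final -5 -5 W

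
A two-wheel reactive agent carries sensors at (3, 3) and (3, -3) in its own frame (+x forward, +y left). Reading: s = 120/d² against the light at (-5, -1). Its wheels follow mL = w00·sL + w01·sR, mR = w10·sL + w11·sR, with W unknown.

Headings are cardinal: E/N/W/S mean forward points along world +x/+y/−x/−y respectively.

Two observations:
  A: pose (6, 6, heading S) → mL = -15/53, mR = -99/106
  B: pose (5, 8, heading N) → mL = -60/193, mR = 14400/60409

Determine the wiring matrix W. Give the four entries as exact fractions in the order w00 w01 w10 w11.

obs A: pose=(6,6,S) → sL=30/53, sR=3/2, mL=-15/53, mR=-99/106
obs B: pose=(5,8,N) → sL=120/193, sR=120/313, mL=-60/193, mR=14400/60409
sensor matrix S = [[30/53, 3/2], [120/193, 120/313]]; det S = -2291220/3201677
solve [mL_A; mL_B] = S·[w00; w01] and [mR_A; mR_B] = S·[w10; w11]:
  w00 = -1/2, w01 = 0, w10 = 1, w11 = -1

-1/2 0 1 -1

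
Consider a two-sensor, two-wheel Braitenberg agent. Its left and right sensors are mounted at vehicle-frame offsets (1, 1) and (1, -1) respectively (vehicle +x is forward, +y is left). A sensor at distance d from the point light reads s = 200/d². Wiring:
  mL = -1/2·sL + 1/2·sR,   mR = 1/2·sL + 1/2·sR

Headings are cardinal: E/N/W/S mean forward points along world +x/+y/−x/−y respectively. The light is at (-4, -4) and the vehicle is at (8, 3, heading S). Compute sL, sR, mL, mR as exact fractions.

40/41 200/157 960/6437 7240/6437

left sensor world pos  = (9, 2); dL² = 205
right sensor world pos = (7, 2); dR² = 157
sL = 200/205 = 40/41
sR = 200/157 = 200/157
mL = -1/2·sL + 1/2·sR = 960/6437
mR = 1/2·sL + 1/2·sR = 7240/6437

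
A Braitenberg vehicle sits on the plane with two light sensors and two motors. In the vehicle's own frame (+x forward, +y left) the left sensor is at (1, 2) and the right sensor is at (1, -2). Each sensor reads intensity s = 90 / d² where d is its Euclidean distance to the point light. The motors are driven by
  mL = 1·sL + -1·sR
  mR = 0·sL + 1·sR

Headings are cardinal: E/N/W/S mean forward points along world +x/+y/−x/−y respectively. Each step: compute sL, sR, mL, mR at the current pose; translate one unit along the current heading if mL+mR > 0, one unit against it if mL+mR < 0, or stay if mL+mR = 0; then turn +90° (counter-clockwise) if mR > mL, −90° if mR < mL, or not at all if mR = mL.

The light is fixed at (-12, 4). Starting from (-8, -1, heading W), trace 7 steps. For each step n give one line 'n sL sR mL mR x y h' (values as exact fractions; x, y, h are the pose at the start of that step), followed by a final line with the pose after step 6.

0 45/29 5 -100/29 5 -8 -1 W
1 90/61 90/37 -2160/2257 90/37 -9 -1 S
2 45/16 9/8 27/16 9/8 -9 -2 E
3 18/17 90/53 -576/901 90/53 -8 -2 S
4 9/5 45/53 252/265 45/53 -8 -3 E
5 90/113 90/73 -3600/8249 90/73 -7 -3 S
6 5/4 45/68 10/17 45/68 -7 -4 E
final -6 -4 N

n=0: pose=(-8,-1,W); sL=45/29, sR=5; mL=-100/29, mR=5; mL+mR=45/29 → advance +1; mR−mL=245/29 → turn +1·90°
n=1: pose=(-9,-1,S); sL=90/61, sR=90/37; mL=-2160/2257, mR=90/37; mL+mR=90/61 → advance +1; mR−mL=7650/2257 → turn +1·90°
n=2: pose=(-9,-2,E); sL=45/16, sR=9/8; mL=27/16, mR=9/8; mL+mR=45/16 → advance +1; mR−mL=-9/16 → turn -1·90°
n=3: pose=(-8,-2,S); sL=18/17, sR=90/53; mL=-576/901, mR=90/53; mL+mR=18/17 → advance +1; mR−mL=2106/901 → turn +1·90°
n=4: pose=(-8,-3,E); sL=9/5, sR=45/53; mL=252/265, mR=45/53; mL+mR=9/5 → advance +1; mR−mL=-27/265 → turn -1·90°
n=5: pose=(-7,-3,S); sL=90/113, sR=90/73; mL=-3600/8249, mR=90/73; mL+mR=90/113 → advance +1; mR−mL=13770/8249 → turn +1·90°
n=6: pose=(-7,-4,E); sL=5/4, sR=45/68; mL=10/17, mR=45/68; mL+mR=5/4 → advance +1; mR−mL=5/68 → turn +1·90°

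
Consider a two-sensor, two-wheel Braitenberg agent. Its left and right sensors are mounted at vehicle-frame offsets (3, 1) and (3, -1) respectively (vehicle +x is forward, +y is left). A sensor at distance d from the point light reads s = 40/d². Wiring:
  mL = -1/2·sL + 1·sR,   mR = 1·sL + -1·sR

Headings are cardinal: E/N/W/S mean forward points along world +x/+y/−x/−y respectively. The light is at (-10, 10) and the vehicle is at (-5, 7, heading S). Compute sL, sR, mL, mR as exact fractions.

left sensor world pos  = (-4, 4); dL² = 72
right sensor world pos = (-6, 4); dR² = 52
sL = 40/72 = 5/9
sR = 40/52 = 10/13
mL = -1/2·sL + 1·sR = 115/234
mR = 1·sL + -1·sR = -25/117

5/9 10/13 115/234 -25/117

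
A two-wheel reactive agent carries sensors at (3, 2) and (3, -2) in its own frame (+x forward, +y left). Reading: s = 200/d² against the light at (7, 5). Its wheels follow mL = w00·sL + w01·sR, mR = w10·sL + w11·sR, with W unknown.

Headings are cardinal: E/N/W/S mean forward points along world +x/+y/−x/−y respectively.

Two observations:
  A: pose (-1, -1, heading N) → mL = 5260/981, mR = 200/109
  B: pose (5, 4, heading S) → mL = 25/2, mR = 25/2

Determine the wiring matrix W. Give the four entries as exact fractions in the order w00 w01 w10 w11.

obs A: pose=(-1,-1,N) → sL=200/109, sR=40/9, mL=5260/981, mR=200/109
obs B: pose=(5,4,S) → sL=25/2, sR=25/4, mL=25/2, mR=25/2
sensor matrix S = [[200/109, 40/9], [25/2, 25/4]]; det S = -43250/981
solve [mL_A; mL_B] = S·[w00; w01] and [mR_A; mR_B] = S·[w10; w11]:
  w00 = 1/2, w01 = 1, w10 = 1, w11 = 0

1/2 1 1 0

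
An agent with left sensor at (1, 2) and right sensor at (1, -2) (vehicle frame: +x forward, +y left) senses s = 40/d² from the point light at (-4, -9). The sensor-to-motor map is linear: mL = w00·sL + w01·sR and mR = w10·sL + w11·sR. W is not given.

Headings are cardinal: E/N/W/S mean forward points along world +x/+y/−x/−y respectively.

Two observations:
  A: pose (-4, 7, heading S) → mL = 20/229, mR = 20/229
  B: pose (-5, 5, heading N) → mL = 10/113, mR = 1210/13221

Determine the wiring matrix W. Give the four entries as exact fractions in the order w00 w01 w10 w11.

0 1/2 -1/2 1

obs A: pose=(-4,7,S) → sL=40/229, sR=40/229, mL=20/229, mR=20/229
obs B: pose=(-5,5,N) → sL=20/117, sR=20/113, mL=10/113, mR=1210/13221
sensor matrix S = [[40/229, 40/229], [20/117, 20/113]]; det S = 3200/3027609
solve [mL_A; mL_B] = S·[w00; w01] and [mR_A; mR_B] = S·[w10; w11]:
  w00 = 0, w01 = 1/2, w10 = -1/2, w11 = 1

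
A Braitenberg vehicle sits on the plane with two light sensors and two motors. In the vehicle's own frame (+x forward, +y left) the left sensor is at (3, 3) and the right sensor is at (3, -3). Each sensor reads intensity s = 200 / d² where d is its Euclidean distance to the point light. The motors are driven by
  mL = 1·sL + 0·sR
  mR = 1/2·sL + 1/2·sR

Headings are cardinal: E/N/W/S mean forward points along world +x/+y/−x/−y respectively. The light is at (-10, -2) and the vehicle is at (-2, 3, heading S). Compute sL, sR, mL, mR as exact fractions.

8/5 200/29 8/5 616/145

left sensor world pos  = (1, 0); dL² = 125
right sensor world pos = (-5, 0); dR² = 29
sL = 200/125 = 8/5
sR = 200/29 = 200/29
mL = 1·sL + 0·sR = 8/5
mR = 1/2·sL + 1/2·sR = 616/145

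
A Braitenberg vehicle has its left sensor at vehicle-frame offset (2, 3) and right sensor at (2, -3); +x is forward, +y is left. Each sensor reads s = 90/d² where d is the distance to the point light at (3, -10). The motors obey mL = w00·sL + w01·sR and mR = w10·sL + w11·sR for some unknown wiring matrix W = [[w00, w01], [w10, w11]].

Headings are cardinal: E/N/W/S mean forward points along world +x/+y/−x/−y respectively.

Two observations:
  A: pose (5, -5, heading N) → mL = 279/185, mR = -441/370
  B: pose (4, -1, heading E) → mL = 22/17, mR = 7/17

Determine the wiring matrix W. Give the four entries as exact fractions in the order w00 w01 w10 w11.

obs A: pose=(5,-5,N) → sL=9/5, sR=45/37, mL=279/185, mR=-441/370
obs B: pose=(4,-1,E) → sL=10/17, sR=2, mL=22/17, mR=7/17
sensor matrix S = [[9/5, 45/37], [10/17, 2]]; det S = 9072/3145
solve [mL_A; mL_B] = S·[w00; w01] and [mR_A; mR_B] = S·[w10; w11]:
  w00 = 1/2, w01 = 1/2, w10 = -1, w11 = 1/2

1/2 1/2 -1 1/2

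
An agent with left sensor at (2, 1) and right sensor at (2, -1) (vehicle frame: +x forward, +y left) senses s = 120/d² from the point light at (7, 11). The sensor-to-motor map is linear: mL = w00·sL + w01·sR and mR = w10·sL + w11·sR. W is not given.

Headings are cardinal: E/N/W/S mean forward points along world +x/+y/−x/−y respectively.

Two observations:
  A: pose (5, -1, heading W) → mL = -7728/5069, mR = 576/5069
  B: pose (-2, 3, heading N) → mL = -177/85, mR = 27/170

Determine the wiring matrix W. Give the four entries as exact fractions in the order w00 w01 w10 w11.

obs A: pose=(5,-1,W) → sL=24/37, sR=120/137, mL=-7728/5069, mR=576/5069
obs B: pose=(-2,3,N) → sL=15/17, sR=6/5, mL=-177/85, mR=27/170
sensor matrix S = [[24/37, 120/137], [15/17, 6/5]]; det S = 2376/430865
solve [mL_A; mL_B] = S·[w00; w01] and [mR_A; mR_B] = S·[w10; w11]:
  w00 = -1, w01 = -1, w10 = -1/2, w11 = 1/2

-1 -1 -1/2 1/2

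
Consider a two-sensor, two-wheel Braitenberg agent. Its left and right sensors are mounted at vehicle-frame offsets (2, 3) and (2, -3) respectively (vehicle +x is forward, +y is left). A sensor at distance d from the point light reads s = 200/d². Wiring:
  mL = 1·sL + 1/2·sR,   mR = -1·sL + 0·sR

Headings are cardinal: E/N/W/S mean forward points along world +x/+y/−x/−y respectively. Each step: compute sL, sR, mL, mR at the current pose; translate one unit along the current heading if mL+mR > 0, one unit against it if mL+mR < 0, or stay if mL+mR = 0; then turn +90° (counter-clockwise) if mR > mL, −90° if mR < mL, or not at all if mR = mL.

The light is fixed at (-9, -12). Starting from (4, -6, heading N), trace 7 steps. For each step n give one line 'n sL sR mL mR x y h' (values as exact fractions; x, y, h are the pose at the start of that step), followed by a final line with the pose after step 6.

n=0: pose=(4,-6,N); sL=50/41, sR=5/8; mL=1005/656, mR=-50/41; mL+mR=5/16 → advance +1; mR−mL=-1805/656 → turn -1·90°
n=1: pose=(4,-5,E); sL=8/13, sR=200/241; mL=3228/3133, mR=-8/13; mL+mR=100/241 → advance +1; mR−mL=-5156/3133 → turn -1·90°
n=2: pose=(5,-5,S); sL=100/157, sR=100/73; mL=15150/11461, mR=-100/157; mL+mR=50/73 → advance +1; mR−mL=-22450/11461 → turn -1·90°
n=3: pose=(5,-6,W); sL=200/153, sR=8/9; mL=268/153, mR=-200/153; mL+mR=4/9 → advance +1; mR−mL=-52/17 → turn -1·90°
n=4: pose=(4,-6,N); sL=50/41, sR=5/8; mL=1005/656, mR=-50/41; mL+mR=5/16 → advance +1; mR−mL=-1805/656 → turn -1·90°
n=5: pose=(4,-5,E); sL=8/13, sR=200/241; mL=3228/3133, mR=-8/13; mL+mR=100/241 → advance +1; mR−mL=-5156/3133 → turn -1·90°
n=6: pose=(5,-5,S); sL=100/157, sR=100/73; mL=15150/11461, mR=-100/157; mL+mR=50/73 → advance +1; mR−mL=-22450/11461 → turn -1·90°

0 50/41 5/8 1005/656 -50/41 4 -6 N
1 8/13 200/241 3228/3133 -8/13 4 -5 E
2 100/157 100/73 15150/11461 -100/157 5 -5 S
3 200/153 8/9 268/153 -200/153 5 -6 W
4 50/41 5/8 1005/656 -50/41 4 -6 N
5 8/13 200/241 3228/3133 -8/13 4 -5 E
6 100/157 100/73 15150/11461 -100/157 5 -5 S
final 5 -6 W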